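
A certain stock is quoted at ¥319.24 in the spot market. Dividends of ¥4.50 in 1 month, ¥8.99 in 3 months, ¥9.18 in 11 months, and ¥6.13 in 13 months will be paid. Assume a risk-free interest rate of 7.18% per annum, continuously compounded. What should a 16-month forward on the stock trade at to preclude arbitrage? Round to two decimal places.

¥320.97

PV(dividends) I = 4.50·e^(−0.0718·1/12) + 8.99·e^(−0.0718·3/12) + 9.18·e^(−0.0718·11/12) + 6.13·e^(−0.0718·13/12)
I = 4.4732 + 8.8301 + 8.5953 + 5.6713 = 27.5699
F = (S − I)·e^(rT) = (319.24 − 27.5699) · e^(0.0718·16/12)
= 291.6701 · e^0.095733 = 291.6701 × 1.100465 = ¥320.97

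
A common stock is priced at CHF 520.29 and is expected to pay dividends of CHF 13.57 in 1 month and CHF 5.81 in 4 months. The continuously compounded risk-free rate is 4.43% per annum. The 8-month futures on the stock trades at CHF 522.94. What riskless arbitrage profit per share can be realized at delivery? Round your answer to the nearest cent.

PV(dividends) I = 13.57·e^(−0.0443·1/12) + 5.81·e^(−0.0443·4/12) = 19.2448
Fair futures F* = (S − I)·e^(rT) = (520.29 − 19.2448)·e^0.029533 = 501.0452 × 1.029973 = 516.0630
Market CHF 522.94 > fair 516.0630: forward overpriced → cash-and-carry (borrow at r, buy the stock and collect the dividends, short the forward).
Profit at T = |F_mkt − F*| = |522.94 − 516.0630| = CHF 6.88 per share

CHF 6.88 per share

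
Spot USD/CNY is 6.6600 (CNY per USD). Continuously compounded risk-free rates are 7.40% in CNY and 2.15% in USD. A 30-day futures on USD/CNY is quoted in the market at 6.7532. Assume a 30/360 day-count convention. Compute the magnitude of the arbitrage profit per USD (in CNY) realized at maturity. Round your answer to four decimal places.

Fair futures: F* = S·e^(carry·T), with carry = (r_CNY − r_USD) = 0.0740 − 0.0215 = 0.0525
F* = 6.6600 · e^(0.0525 × 30/360) = 6.6600 · e^0.004375 = 6.6600 × 1.004385 = 6.6892
Market 6.7532 > fair 6.6892: forward overpriced → cash-and-carry (buy spot, short the forward).
At maturity, profit = |F_mkt − F*| = |6.7532 − 6.6892| = 0.0640 per USD (in CNY)

0.0640 per USD (in CNY)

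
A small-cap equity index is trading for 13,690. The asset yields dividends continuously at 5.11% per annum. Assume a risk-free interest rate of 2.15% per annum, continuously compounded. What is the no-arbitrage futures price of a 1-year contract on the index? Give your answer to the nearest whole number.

F = S·e^((r − q)T) = 13690 · e^((0.0215 − 0.0511) × 1)
= 13690 · e^-0.029600 = 13690 × 0.970834
F = 13,291

13,291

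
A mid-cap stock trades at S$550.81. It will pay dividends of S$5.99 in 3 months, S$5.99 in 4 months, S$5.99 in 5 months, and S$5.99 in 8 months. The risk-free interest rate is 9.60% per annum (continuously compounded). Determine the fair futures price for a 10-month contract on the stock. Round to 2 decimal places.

PV(dividends) I = 5.99·e^(−0.0960·3/12) + 5.99·e^(−0.0960·4/12) + 5.99·e^(−0.0960·5/12) + 5.99·e^(−0.0960·8/12)
I = 5.8480 + 5.8014 + 5.7551 + 5.6186 = 23.0231
F = (S − I)·e^(rT) = (550.81 − 23.0231) · e^(0.0960·10/12)
= 527.7869 · e^0.080000 = 527.7869 × 1.083287 = S$571.74

S$571.74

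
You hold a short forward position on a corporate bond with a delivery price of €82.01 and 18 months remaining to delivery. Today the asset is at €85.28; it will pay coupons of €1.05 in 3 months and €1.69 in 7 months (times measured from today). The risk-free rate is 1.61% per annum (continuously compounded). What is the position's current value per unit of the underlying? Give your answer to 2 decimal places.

-€2.51

PV(remaining coupons) I = 1.05·e^(−0.0161·3/12) + 1.69·e^(−0.0161·7/12) = 2.7200
Current forward F = (S − I)·e^(rT) = (85.28 − 2.7200)·e^(0.0161·18/12) = 82.5600 × 1.024444 = 84.5781
Value (long) = (F − K)·e^(−rT) = (84.5781 − 82.01) × 0.976139 = 2.5068
Short position value = −(long value) = -€2.51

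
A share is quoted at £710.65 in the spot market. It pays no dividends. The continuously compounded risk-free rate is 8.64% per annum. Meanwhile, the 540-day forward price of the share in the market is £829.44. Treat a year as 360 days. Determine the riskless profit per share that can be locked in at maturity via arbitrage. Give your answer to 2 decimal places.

£20.46 per share

Fair forward: F* = S·e^(carry·T), with carry = r = 0.0864
F* = 710.65 · e^(0.0864 × 540/360) = 710.65 · e^0.129600 = 710.65 × 1.138373 = £808.9848
Market £829.44 > fair £808.9848: forward overpriced → cash-and-carry (buy spot, short the forward).
At maturity, profit = |F_mkt − F*| = |829.44 − 808.9848| = £20.46 per share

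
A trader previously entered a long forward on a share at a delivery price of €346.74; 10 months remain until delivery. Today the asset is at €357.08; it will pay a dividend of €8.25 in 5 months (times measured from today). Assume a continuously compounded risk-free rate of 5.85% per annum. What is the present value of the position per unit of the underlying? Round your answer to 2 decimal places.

€18.79

PV(remaining dividends) I = 8.25·e^(−0.0585·5/12) = 8.0513
Current forward F = (S − I)·e^(rT) = (357.08 − 8.0513)·e^(0.0585·10/12) = 349.0287 × 1.049958 = 366.4655
Value (long) = (F − K)·e^(−rT) = (366.4655 − 346.74) × 0.952419 = 18.7869
Value = €18.79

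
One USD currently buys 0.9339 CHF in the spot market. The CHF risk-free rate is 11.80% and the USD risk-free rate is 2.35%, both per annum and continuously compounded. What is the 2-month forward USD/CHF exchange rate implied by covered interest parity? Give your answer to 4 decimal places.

0.9487

F = S·e^((r_CHF − r_USD)T) = 0.9339 · e^((0.1180 − 0.0235) × 2/12)
= 0.9339 · e^0.015750 = 0.9339 × 1.015875
F = 0.9487 CHF per USD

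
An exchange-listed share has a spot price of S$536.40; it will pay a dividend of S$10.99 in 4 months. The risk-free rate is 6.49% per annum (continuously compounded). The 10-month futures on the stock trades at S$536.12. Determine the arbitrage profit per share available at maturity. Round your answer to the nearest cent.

S$18.74 per share

PV(dividends) I = 10.99·e^(−0.0649·4/12) = 10.7548
Fair futures F* = (S − I)·e^(rT) = (536.40 − 10.7548)·e^0.054083 = 525.6452 × 1.055572 = 554.8564
Market S$536.12 < fair 554.8564: forward underpriced → reverse cash-and-carry (short the stock, invest proceeds at r, pay the dividends, go long the forward).
Profit at T = |F_mkt − F*| = |536.12 − 554.8564| = S$18.74 per share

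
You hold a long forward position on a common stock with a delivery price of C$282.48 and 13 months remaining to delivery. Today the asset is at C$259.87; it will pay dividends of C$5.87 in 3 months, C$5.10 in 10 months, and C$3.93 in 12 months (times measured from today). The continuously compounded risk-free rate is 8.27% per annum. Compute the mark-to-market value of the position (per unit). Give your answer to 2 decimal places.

PV(remaining dividends) I = 5.87·e^(−0.0827·3/12) + 5.10·e^(−0.0827·10/12) + 3.93·e^(−0.0827·12/12) = 14.1283
Current forward F = (S − I)·e^(rT) = (259.87 − 14.1283)·e^(0.0827·13/12) = 245.7417 × 1.093728 = 268.7746
Value (long) = (F − K)·e^(−rT) = (268.7746 − 282.48) × 0.914304 = -12.5309
Value = -C$12.53

-C$12.53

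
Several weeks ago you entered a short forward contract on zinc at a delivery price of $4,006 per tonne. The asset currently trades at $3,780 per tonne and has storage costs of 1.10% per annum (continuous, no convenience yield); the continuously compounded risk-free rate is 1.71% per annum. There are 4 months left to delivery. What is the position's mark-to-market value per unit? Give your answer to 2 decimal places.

Current fair forward for the remaining 4 months: F = S·e^((r + u)·T), (r + u) = 0.0171 + 0.0110 = 0.0281
F = 3780 · e^(0.0281 × 4/12) = 3780 × 1.00941067 = 3815.5723
Value of long forward = (F − K)·e^(−rT) = (3815.5723 − 4006) · e^(−0.0171·4/12)
= -190.4277 × 0.99431621 = -189.35
Short position value = −(long value) = $189.35

$189.35 per tonne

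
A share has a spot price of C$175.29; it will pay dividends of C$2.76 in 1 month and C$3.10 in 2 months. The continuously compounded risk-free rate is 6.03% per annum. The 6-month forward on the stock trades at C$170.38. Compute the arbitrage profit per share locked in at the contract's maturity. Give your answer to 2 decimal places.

C$4.28 per share

PV(dividends) I = 2.76·e^(−0.0603·1/12) + 3.10·e^(−0.0603·2/12) = 5.8152
Fair forward F* = (S − I)·e^(rT) = (175.29 − 5.8152)·e^0.030150 = 169.4748 × 1.030609 = 174.6623
Market C$170.38 < fair 174.6623: forward underpriced → reverse cash-and-carry (short the stock, invest proceeds at r, pay the dividends, go long the forward).
Profit at T = |F_mkt − F*| = |170.38 − 174.6623| = C$4.28 per share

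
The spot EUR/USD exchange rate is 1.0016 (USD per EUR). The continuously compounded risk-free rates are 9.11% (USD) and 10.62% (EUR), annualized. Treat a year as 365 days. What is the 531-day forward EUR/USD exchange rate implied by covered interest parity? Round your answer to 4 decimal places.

F = S·e^((r_USD − r_EUR)T) = 1.0016 · e^((0.0911 − 0.1062) × 531/365)
= 1.0016 · e^-0.021967 = 1.0016 × 0.978273
F = 0.9798 USD per EUR

0.9798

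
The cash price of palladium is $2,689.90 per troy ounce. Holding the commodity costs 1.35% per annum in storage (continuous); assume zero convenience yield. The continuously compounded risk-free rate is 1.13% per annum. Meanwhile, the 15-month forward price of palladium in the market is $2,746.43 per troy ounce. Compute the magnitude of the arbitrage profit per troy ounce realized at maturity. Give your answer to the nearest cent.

Fair forward: F* = S·e^(carry·T), with carry = (r + u) = 0.0113 + 0.0135 = 0.0248
F* = 2689.90 · e^(0.0248 × 15/12) = 2689.90 · e^0.03100000 = 2689.90 × 1.03148550 = $2774.5928
Market $2746.43 < fair $2774.5928: forward underpriced → reverse cash-and-carry (short spot, go long the forward).
At maturity, profit = |F_mkt − F*| = |2746.43 − 2774.5928| = $28.16 per troy ounce

$28.16 per troy ounce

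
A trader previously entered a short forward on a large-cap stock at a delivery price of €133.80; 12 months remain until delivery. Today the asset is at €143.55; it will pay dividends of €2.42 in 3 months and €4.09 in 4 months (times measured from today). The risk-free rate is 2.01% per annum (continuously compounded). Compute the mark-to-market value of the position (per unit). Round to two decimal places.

PV(remaining dividends) I = 2.42·e^(−0.0201·3/12) + 4.09·e^(−0.0201·4/12) = 6.4706
Current forward F = (S − I)·e^(rT) = (143.55 − 6.4706)·e^(0.0201·12/12) = 137.0794 × 1.020303 = 139.8625
Value (long) = (F − K)·e^(−rT) = (139.8625 − 133.80) × 0.980101 = 5.9419
Short position value = −(long value) = -€5.94

-€5.94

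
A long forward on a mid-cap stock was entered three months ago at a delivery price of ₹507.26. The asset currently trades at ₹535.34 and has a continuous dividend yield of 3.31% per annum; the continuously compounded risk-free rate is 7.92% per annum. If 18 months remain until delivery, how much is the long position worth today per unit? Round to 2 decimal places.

Current fair forward for the remaining 18 months: F = S·e^((r − q)·T), (r − q) = 0.0792 − 0.0331 = 0.0461
F = 535.34 · e^(0.0461 × 18/12) = 535.34 × 1.071597 = 573.6687
Value of long forward = (F − K)·e^(−rT) = (573.6687 − 507.26) · e^(−0.0792·18/12)
= 66.4087 × 0.887985 = 58.97

₹58.97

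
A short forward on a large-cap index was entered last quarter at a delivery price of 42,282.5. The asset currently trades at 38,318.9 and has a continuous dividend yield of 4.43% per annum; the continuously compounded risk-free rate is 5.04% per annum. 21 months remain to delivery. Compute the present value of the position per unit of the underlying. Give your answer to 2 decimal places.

3252.46

Current fair forward for the remaining 21 months: F = S·e^((r − q)·T), (r − q) = 0.0504 − 0.0443 = 0.0061
F = 38318.9 · e^(0.0061 × 21/12) = 38318.9 × 1.01073218 = 38730.1453
Value of long forward = (F − K)·e^(−rT) = (38730.1453 − 42282.5) · e^(−0.0504·21/12)
= -3552.3547 × 0.91557774 = -3252.46
Short position value = −(long value) = 3252.46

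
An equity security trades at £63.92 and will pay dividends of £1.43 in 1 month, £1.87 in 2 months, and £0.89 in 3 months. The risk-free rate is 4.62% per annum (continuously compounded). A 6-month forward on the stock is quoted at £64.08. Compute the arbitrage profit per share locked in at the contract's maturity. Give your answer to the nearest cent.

£2.92 per share

PV(dividends) I = 1.43·e^(−0.0462·1/12) + 1.87·e^(−0.0462·2/12) + 0.89·e^(−0.0462·3/12) = 4.1599
Fair forward F* = (S − I)·e^(rT) = (63.92 − 4.1599)·e^0.023100 = 59.7601 × 1.023369 = 61.1566
Market £64.08 > fair 61.1566: forward overpriced → cash-and-carry (borrow at r, buy the stock and collect the dividends, short the forward).
Profit at T = |F_mkt − F*| = |64.08 − 61.1566| = £2.92 per share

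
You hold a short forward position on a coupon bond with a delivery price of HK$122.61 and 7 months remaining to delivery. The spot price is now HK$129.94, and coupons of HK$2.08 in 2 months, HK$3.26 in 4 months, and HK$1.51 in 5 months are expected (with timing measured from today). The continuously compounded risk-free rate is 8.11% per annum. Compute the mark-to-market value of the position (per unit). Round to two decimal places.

PV(remaining coupons) I = 2.08·e^(−0.0811·2/12) + 3.26·e^(−0.0811·4/12) + 1.51·e^(−0.0811·5/12) = 6.6850
Current forward F = (S − I)·e^(rT) = (129.94 − 6.6850)·e^(0.0811·7/12) = 123.2550 × 1.048445 = 129.2261
Value (long) = (F − K)·e^(−rT) = (129.2261 − 122.61) × 0.953793 = 6.3104
Short position value = −(long value) = -HK$6.31

-HK$6.31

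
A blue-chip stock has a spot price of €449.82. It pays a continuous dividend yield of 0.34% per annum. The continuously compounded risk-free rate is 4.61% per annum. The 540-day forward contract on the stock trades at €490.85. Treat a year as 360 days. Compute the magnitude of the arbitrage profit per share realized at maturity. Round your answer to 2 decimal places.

€11.28 per share

Fair forward: F* = S·e^(carry·T), with carry = (r − q) = 0.0461 − 0.0034 = 0.0427
F* = 449.82 · e^(0.0427 × 540/360) = 449.82 · e^0.064050 = 449.82 × 1.066146 = €479.5738
Market €490.85 > fair €479.5738: forward overpriced → cash-and-carry (buy spot, short the forward).
At maturity, profit = |F_mkt − F*| = |490.85 − 479.5738| = €11.28 per share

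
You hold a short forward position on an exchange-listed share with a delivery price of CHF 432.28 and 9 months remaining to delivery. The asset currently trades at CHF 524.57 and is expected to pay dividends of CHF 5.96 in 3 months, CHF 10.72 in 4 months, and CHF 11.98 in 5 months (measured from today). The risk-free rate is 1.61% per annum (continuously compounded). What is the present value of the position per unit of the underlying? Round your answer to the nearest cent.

PV(remaining dividends) I = 5.96·e^(−0.0161·3/12) + 10.72·e^(−0.0161·4/12) + 11.98·e^(−0.0161·5/12) = 28.4986
Current forward F = (S − I)·e^(rT) = (524.57 − 28.4986)·e^(0.0161·9/12) = 496.0714 × 1.012148 = 502.0977
Value (long) = (F − K)·e^(−rT) = (502.0977 − 432.28) × 0.987998 = 68.9797
Short position value = −(long value) = -CHF 68.98

-CHF 68.98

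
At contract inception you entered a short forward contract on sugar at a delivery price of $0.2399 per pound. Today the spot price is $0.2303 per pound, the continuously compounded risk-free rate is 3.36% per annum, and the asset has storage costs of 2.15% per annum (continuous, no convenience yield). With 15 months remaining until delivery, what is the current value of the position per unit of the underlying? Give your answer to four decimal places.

Current fair forward for the remaining 15 months: F = S·e^((r + u)·T), (r + u) = 0.0336 + 0.0215 = 0.0551
F = 0.2303 · e^(0.0551 × 15/12) = 0.2303 × 1.071302 = 0.2467
Value of long forward = (F − K)·e^(−rT) = (0.2467 − 0.2399) · e^(−0.0336·15/12)
= 0.0068 × 0.958870 = 0.0065
Short position value = −(long value) = -$0.0065

-$0.0065 per pound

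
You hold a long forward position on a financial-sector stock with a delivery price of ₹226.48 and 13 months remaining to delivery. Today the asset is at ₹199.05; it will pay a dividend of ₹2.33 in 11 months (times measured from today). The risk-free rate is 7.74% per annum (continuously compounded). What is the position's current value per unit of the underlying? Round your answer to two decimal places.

-₹11.38

PV(remaining dividends) I = 2.33·e^(−0.0774·11/12) = 2.1704
Current forward F = (S − I)·e^(rT) = (199.05 − 2.1704)·e^(0.0774·13/12) = 196.8796 × 1.087466 = 214.0999
Value (long) = (F − K)·e^(−rT) = (214.0999 − 226.48) × 0.919569 = -11.3844
Value = -₹11.38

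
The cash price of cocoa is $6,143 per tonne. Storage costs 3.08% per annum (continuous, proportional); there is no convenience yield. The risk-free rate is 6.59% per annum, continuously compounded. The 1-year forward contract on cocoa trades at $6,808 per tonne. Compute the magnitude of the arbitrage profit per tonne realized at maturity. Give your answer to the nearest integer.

Fair forward: F* = S·e^(carry·T), with carry = (r + u) = 0.0659 + 0.0308 = 0.0967
F* = 6143 · e^(0.0967 × 1) = 6143 · e^0.096700 = 6143 × 1.101530 = $6766.6988
Market $6808 > fair $6766.6988: forward overpriced → cash-and-carry (buy spot, short the forward).
At maturity, profit = |F_mkt − F*| = |6808 − 6766.6988| = $41 per tonne

$41 per tonne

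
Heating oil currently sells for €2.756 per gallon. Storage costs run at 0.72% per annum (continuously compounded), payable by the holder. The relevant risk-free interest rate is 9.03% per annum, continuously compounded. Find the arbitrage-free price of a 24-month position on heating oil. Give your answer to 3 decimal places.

€3.349 per gallon

Net carry = r + u − y = 0.0903 + 0.0072 − 0.0000 = 0.0975
F = S·e^((r+u−y)T) = 2.756 · e^(0.0975 × 24/12) = 2.756 · e^0.195000
= 2.756 × 1.215311 = €3.349 per gallon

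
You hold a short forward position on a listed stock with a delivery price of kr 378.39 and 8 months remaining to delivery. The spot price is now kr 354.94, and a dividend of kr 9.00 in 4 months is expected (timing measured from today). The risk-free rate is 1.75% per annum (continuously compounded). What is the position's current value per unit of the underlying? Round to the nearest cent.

PV(remaining dividends) I = 9.00·e^(−0.0175·4/12) = 8.9477
Current forward F = (S − I)·e^(rT) = (354.94 − 8.9477)·e^(0.0175·8/12) = 345.9923 × 1.011735 = 350.0525
Value (long) = (F − K)·e^(−rT) = (350.0525 − 378.39) × 0.988401 = -28.0088
Short position value = −(long value) = kr 28.01

kr 28.01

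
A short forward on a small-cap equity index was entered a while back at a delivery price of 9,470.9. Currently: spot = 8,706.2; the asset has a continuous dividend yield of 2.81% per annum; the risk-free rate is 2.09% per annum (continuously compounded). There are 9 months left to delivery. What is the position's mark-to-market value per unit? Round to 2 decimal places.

798.96

Current fair forward for the remaining 9 months: F = S·e^((r − q)·T), (r − q) = 0.0209 − 0.0281 = -0.0072
F = 8706.2 · e^(-0.0072 × 9/12) = 8706.2 × 0.99461455 = 8659.3132
Value of long forward = (F − K)·e^(−rT) = (8659.3132 − 9470.9) · e^(−0.0209·9/12)
= -811.5868 × 0.98444721 = -798.96
Short position value = −(long value) = 798.96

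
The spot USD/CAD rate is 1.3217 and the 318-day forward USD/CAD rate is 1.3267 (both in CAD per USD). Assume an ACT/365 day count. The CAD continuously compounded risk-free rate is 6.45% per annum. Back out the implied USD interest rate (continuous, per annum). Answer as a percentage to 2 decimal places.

F = S·e^((r_CAD − r_USD)T) ⇒ r_USD = r_CAD − ln(F/S)/T
ln(1.3267/1.3217) = 0.003776; /(318/365) = 0.004334
r_USD = 0.0645 − 0.004334 = 0.060166
r_USD = 6.02%

6.02%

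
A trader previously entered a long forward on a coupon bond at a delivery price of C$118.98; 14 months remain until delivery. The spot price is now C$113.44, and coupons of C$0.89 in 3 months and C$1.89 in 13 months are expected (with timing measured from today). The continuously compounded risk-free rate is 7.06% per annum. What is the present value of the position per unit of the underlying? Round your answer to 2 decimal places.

C$1.24

PV(remaining coupons) I = 0.89·e^(−0.0706·3/12) + 1.89·e^(−0.0706·13/12) = 2.6253
Current forward F = (S − I)·e^(rT) = (113.44 − 2.6253)·e^(0.0706·14/12) = 110.8147 × 1.085854 = 120.3286
Value (long) = (F − K)·e^(−rT) = (120.3286 − 118.98) × 0.920934 = 1.2420
Value = C$1.24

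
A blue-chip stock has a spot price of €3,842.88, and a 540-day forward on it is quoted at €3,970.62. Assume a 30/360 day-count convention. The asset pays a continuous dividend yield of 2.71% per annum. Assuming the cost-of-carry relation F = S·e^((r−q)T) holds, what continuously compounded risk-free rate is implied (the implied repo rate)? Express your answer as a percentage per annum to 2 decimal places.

4.89%

From F = S·e^((r−q)T): (r − q) = ln(F/S)/T
ln(3970.62/3842.88) = ln(1.033241) = 0.032700
(r − q) = 0.032700 / (540/360) = 0.021800
r = ln(F/S)/T + q = 0.021800 + 0.0271 = 0.048900
r = 4.89%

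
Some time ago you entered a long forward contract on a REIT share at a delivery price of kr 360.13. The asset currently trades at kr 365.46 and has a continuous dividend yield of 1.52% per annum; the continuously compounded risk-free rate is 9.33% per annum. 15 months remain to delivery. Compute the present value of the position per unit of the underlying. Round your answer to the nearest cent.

Current fair forward for the remaining 15 months: F = S·e^((r − q)·T), (r − q) = 0.0933 − 0.0152 = 0.0781
F = 365.46 · e^(0.0781 × 15/12) = 365.46 × 1.102549 = 402.9376
Value of long forward = (F − K)·e^(−rT) = (402.9376 − 360.13) · e^(−0.0933·15/12)
= 42.8076 × 0.889919 = 38.10

kr 38.10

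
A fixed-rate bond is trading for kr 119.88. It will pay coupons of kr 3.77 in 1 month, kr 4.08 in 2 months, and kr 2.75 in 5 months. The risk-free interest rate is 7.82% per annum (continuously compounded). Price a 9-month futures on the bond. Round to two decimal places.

PV(coupons) I = 3.77·e^(−0.0782·1/12) + 4.08·e^(−0.0782·2/12) + 2.75·e^(−0.0782·5/12)
I = 3.7455 + 4.0272 + 2.6618 = 10.4345
F = (S − I)·e^(rT) = (119.88 − 10.4345) · e^(0.0782·9/12)
= 109.4455 · e^0.058650 = 109.4455 × 1.060404 = kr 116.06

kr 116.06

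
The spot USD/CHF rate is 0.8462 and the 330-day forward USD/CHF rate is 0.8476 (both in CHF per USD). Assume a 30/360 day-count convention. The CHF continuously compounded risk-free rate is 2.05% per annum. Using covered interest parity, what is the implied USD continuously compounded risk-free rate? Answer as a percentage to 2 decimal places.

1.87%

F = S·e^((r_CHF − r_USD)T) ⇒ r_USD = r_CHF − ln(F/S)/T
ln(0.8476/0.8462) = 0.001653; /(330/360) = 0.001803
r_USD = 0.0205 − 0.001803 = 0.018697
r_USD = 1.87%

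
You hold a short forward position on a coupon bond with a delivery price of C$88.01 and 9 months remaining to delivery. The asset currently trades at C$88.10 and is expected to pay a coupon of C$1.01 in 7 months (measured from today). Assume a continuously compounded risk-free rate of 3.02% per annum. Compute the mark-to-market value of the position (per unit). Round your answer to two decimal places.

PV(remaining coupons) I = 1.01·e^(−0.0302·7/12) = 0.9924
Current forward F = (S − I)·e^(rT) = (88.10 − 0.9924)·e^(0.0302·9/12) = 87.1076 × 1.022908 = 89.1031
Value (long) = (F − K)·e^(−rT) = (89.1031 − 88.01) × 0.977605 = 1.0686
Short position value = −(long value) = -C$1.07

-C$1.07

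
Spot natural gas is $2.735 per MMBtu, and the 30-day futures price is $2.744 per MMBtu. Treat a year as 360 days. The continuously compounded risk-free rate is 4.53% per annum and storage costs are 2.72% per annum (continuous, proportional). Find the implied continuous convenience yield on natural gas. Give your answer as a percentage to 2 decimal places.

F = S·e^((r+u−y)T) ⇒ (r+u−y) = ln(F/S)/T
ln(2.744/2.735) = 0.003285; /T ⇒ 0.039420
y = r + u − ln(F/S)/T = 0.0453 + 0.0272 − 0.039420 = 0.033080
y = 3.31%

3.31%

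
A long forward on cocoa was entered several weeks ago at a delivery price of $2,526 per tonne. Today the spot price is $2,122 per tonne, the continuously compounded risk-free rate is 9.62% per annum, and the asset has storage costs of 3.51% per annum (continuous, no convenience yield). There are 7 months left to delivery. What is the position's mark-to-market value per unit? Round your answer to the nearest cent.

-$222.26 per tonne

Current fair forward for the remaining 7 months: F = S·e^((r + u)·T), (r + u) = 0.0962 + 0.0351 = 0.1313
F = 2122 · e^(0.1313 × 7/12) = 2122 × 1.07960115 = 2290.9136
Value of long forward = (F − K)·e^(−rT) = (2290.9136 − 2526) · e^(−0.0962·7/12)
= -235.0864 × 0.94542883 = -222.26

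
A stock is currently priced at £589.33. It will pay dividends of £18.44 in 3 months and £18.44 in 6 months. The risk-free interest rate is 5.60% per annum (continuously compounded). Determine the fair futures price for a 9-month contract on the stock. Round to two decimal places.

£576.95

PV(dividends) I = 18.44·e^(−0.0560·3/12) + 18.44·e^(−0.0560·6/12)
I = 18.1836 + 17.9308 = 36.1144
F = (S − I)·e^(rT) = (589.33 − 36.1144) · e^(0.0560·9/12)
= 553.2156 · e^0.042000 = 553.2156 × 1.042894 = £576.95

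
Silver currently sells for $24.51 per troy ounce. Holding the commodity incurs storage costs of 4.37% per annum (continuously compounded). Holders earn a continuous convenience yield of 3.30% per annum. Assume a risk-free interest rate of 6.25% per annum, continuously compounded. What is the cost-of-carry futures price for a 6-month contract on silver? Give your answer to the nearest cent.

$25.42 per troy ounce

Net carry = r + u − y = 0.0625 + 0.0437 − 0.0330 = 0.0732
F = S·e^((r+u−y)T) = 24.51 · e^(0.0732 × 6/12) = 24.51 · e^0.036600
= 24.51 × 1.037278 = $25.42 per troy ounce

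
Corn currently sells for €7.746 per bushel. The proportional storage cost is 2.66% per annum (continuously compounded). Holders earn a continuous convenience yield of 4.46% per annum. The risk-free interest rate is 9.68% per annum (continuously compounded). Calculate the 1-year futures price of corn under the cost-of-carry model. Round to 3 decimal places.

Net carry = r + u − y = 0.0968 + 0.0266 − 0.0446 = 0.0788
F = S·e^((r+u−y)T) = 7.746 · e^(0.0788 × 12/12) = 7.746 · e^0.078800
= 7.746 × 1.081988 = €8.381 per bushel

€8.381 per bushel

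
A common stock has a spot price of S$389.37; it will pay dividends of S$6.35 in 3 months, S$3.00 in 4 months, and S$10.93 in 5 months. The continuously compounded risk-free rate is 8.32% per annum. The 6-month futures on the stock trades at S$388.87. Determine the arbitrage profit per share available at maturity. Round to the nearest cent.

S$3.49 per share

PV(dividends) I = 6.35·e^(−0.0832·3/12) + 3.00·e^(−0.0832·4/12) + 10.93·e^(−0.0832·5/12) = 19.6948
Fair futures F* = (S − I)·e^(rT) = (389.37 − 19.6948)·e^0.041600 = 369.6752 × 1.042477 = 385.3779
Market S$388.87 > fair 385.3779: forward overpriced → cash-and-carry (borrow at r, buy the stock and collect the dividends, short the forward).
Profit at T = |F_mkt − F*| = |388.87 − 385.3779| = S$3.49 per share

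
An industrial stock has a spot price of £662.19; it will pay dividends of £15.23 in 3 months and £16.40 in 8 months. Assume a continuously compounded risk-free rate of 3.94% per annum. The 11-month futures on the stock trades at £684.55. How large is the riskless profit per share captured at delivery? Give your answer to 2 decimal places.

£30.20 per share

PV(dividends) I = 15.23·e^(−0.0394·3/12) + 16.40·e^(−0.0394·8/12) = 31.0556
Fair futures F* = (S − I)·e^(rT) = (662.19 − 31.0556)·e^0.036117 = 631.1344 × 1.036777 = 654.3456
Market £684.55 > fair 654.3456: forward overpriced → cash-and-carry (borrow at r, buy the stock and collect the dividends, short the forward).
Profit at T = |F_mkt − F*| = |684.55 − 654.3456| = £30.20 per share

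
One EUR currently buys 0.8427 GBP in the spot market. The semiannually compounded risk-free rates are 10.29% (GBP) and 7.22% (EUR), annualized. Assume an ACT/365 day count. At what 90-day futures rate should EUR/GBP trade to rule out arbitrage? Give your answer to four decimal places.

0.8488

By covered interest parity, F = S · (1+r_GBP/2)^(2T) / (1+r_EUR/2)^(2T)
= 0.8427 × 1.025050 / 1.017643 = 0.8427 × 1.007279
F = 0.8488 GBP per EUR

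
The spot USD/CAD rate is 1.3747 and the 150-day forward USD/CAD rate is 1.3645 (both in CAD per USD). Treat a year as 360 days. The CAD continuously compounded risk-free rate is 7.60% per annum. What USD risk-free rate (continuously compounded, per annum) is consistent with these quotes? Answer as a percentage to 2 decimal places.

9.39%

F = S·e^((r_CAD − r_USD)T) ⇒ r_USD = r_CAD − ln(F/S)/T
ln(1.3645/1.3747) = -0.007447; /(150/360) = -0.017873
r_USD = 0.0760 + 0.017873 = 0.093873
r_USD = 9.39%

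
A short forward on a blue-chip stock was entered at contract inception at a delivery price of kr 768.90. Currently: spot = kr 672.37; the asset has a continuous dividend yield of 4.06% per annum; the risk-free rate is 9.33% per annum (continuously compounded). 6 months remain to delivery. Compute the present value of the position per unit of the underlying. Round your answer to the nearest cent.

Current fair forward for the remaining 6 months: F = S·e^((r − q)·T), (r − q) = 0.0933 − 0.0406 = 0.0527
F = 672.37 · e^(0.0527 × 6/12) = 672.37 × 1.026700 = 690.3223
Value of long forward = (F − K)·e^(−rT) = (690.3223 − 768.90) · e^(−0.0933·6/12)
= -78.5777 × 0.954421 = -75.00
Short position value = −(long value) = kr 75.00

kr 75.00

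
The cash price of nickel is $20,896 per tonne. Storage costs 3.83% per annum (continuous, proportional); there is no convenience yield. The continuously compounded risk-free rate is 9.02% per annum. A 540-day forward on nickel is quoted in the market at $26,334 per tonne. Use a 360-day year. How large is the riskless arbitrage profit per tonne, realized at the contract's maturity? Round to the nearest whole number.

$996 per tonne

Fair forward: F* = S·e^(carry·T), with carry = (r + u) = 0.0902 + 0.0383 = 0.1285
F* = 20896 · e^(0.1285 × 540/360) = 20896 · e^0.192750 = 20896 × 1.212580 = $25338.0717
Market $26334 > fair $25338.0717: forward overpriced → cash-and-carry (buy spot, short the forward).
At maturity, profit = |F_mkt − F*| = |26334 − 25338.0717| = $996 per tonne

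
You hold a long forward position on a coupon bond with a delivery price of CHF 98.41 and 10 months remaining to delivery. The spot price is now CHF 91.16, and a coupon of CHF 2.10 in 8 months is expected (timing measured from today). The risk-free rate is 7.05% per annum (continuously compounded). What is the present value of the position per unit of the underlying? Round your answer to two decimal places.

PV(remaining coupons) I = 2.10·e^(−0.0705·8/12) = 2.0036
Current forward F = (S − I)·e^(rT) = (91.16 − 2.0036)·e^(0.0705·10/12) = 89.1564 × 1.060510 = 94.5513
Value (long) = (F − K)·e^(−rT) = (94.5513 − 98.41) × 0.942942 = -3.6385
Value = -CHF 3.64

-CHF 3.64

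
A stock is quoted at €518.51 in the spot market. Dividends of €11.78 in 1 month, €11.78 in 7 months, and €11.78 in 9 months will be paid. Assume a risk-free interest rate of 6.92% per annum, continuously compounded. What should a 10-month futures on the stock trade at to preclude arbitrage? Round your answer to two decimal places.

PV(dividends) I = 11.78·e^(−0.0692·1/12) + 11.78·e^(−0.0692·7/12) + 11.78·e^(−0.0692·9/12)
I = 11.7123 + 11.3140 + 11.1842 = 34.2105
F = (S − I)·e^(rT) = (518.51 − 34.2105) · e^(0.0692·10/12)
= 484.2995 · e^0.057667 = 484.2995 × 1.059362 = €513.05

€513.05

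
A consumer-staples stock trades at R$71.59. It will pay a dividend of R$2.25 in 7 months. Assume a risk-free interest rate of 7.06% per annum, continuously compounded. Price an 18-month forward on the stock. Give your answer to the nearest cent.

PV(dividends) I = 2.25·e^(−0.0706·7/12)
I = 2.1592
F = (S − I)·e^(rT) = (71.59 − 2.1592) · e^(0.0706·18/12)
= 69.4308 · e^0.105900 = 69.4308 × 1.111711 = R$77.19

R$77.19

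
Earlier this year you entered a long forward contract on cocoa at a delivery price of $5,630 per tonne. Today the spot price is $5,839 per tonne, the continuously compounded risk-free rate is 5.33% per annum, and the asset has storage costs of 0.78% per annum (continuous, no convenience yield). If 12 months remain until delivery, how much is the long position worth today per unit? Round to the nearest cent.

Current fair forward for the remaining 12 months: F = S·e^((r + u)·T), (r + u) = 0.0533 + 0.0078 = 0.0611
F = 5839 · e^(0.0611 × 12/12) = 5839 × 1.06300521 = 6206.8874
Value of long forward = (F − K)·e^(−rT) = (6206.8874 − 5630) · e^(−0.0533·12/12)
= 576.8874 × 0.94809554 = 546.94

$546.94 per tonne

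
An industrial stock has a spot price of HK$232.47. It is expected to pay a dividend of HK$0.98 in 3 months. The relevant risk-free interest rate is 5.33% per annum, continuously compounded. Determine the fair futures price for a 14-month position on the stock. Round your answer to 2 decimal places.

PV(dividends) I = 0.98·e^(−0.0533·3/12)
I = 0.9670
F = (S − I)·e^(rT) = (232.47 − 0.9670) · e^(0.0533·14/12)
= 231.5030 · e^0.062183 = 231.5030 × 1.064157 = HK$246.36

HK$246.36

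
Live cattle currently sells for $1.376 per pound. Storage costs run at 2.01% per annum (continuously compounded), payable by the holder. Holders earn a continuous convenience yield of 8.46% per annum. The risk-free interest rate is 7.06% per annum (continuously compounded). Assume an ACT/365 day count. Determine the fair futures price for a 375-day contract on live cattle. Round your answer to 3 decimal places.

$1.385 per pound

Net carry = r + u − y = 0.0706 + 0.0201 − 0.0846 = 0.0061
F = S·e^((r+u−y)T) = 1.376 · e^(0.0061 × 375/365) = 1.376 · e^0.006267
= 1.376 × 1.006287 = $1.385 per pound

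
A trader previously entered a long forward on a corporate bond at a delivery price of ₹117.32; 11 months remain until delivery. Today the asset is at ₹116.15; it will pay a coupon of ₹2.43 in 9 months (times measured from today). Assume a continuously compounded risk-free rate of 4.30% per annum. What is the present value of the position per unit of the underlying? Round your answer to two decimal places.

PV(remaining coupons) I = 2.43·e^(−0.0430·9/12) = 2.3529
Current forward F = (S − I)·e^(rT) = (116.15 − 2.3529)·e^(0.0430·11/12) = 113.7971 × 1.040204 = 118.3722
Value (long) = (F − K)·e^(−rT) = (118.3722 − 117.32) × 0.961350 = 1.0115
Value = ₹1.01

₹1.01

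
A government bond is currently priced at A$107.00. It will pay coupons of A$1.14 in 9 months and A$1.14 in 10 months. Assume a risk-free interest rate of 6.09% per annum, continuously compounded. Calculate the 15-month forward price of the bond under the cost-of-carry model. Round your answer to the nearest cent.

PV(coupons) I = 1.14·e^(−0.0609·9/12) + 1.14·e^(−0.0609·10/12)
I = 1.0891 + 1.0836 = 2.1727
F = (S − I)·e^(rT) = (107.00 − 2.1727) · e^(0.0609·15/12)
= 104.8273 · e^0.076125 = 104.8273 × 1.079097 = A$113.12

A$113.12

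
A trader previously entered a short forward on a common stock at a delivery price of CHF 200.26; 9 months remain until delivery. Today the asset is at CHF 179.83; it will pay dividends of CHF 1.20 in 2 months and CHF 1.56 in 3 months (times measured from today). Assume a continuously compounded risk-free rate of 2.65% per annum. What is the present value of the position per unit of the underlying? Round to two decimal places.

CHF 19.23

PV(remaining dividends) I = 1.20·e^(−0.0265·2/12) + 1.56·e^(−0.0265·3/12) = 2.7444
Current forward F = (S − I)·e^(rT) = (179.83 − 2.7444)·e^(0.0265·9/12) = 177.0856 × 1.020074 = 180.6404
Value (long) = (F − K)·e^(−rT) = (180.6404 − 200.26) × 0.980321 = -19.2335
Short position value = −(long value) = CHF 19.23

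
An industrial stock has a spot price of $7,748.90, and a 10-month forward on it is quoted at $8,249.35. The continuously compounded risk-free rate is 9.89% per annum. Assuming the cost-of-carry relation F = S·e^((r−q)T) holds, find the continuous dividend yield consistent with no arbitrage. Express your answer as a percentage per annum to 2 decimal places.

From F = S·e^((r−q)T): (r − q) = ln(F/S)/T
ln(8249.35/7748.90) = ln(1.064583) = 0.062583
(r − q) = 0.062583 / (10/12) = 0.075100
q = r − ln(F/S)/T = 0.0989 − 0.075100 = 0.023800
q = 2.38%

2.38%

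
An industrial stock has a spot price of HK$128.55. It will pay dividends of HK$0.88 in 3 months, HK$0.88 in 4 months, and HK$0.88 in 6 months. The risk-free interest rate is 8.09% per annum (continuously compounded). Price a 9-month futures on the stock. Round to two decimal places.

HK$133.87

PV(dividends) I = 0.88·e^(−0.0809·3/12) + 0.88·e^(−0.0809·4/12) + 0.88·e^(−0.0809·6/12)
I = 0.8624 + 0.8566 + 0.8451 = 2.5641
F = (S − I)·e^(rT) = (128.55 − 2.5641) · e^(0.0809·9/12)
= 125.9859 · e^0.060675 = 125.9859 × 1.062554 = HK$133.87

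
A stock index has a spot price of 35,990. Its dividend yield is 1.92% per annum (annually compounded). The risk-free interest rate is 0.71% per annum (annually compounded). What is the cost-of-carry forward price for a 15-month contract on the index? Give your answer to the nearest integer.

F = S · (1+r)^T / (1+q)^T
= 35990 × 1.008883 / 1.024057 = 35990 × 0.985182
F = 35,457

35,457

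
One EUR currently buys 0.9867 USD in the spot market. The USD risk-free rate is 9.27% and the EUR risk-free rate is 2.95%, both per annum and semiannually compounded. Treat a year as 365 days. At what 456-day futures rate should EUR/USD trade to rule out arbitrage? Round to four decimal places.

1.0653

By covered interest parity, F = S · (1+r_USD/2)^(2T) / (1+r_EUR/2)^(2T)
= 0.9867 × 1.119865 / 1.037263 = 0.9867 × 1.079635
F = 1.0653 USD per EUR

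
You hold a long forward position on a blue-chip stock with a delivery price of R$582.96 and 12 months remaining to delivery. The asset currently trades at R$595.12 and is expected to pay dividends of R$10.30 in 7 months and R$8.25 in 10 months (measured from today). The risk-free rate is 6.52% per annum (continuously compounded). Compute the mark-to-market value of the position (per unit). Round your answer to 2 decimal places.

R$31.23

PV(remaining dividends) I = 10.30·e^(−0.0652·7/12) + 8.25·e^(−0.0652·10/12) = 17.7293
Current forward F = (S − I)·e^(rT) = (595.12 − 17.7293)·e^(0.0652·12/12) = 577.3907 × 1.067372 = 616.2907
Value (long) = (F − K)·e^(−rT) = (616.2907 − 582.96) × 0.936880 = 31.2269
Value = R$31.23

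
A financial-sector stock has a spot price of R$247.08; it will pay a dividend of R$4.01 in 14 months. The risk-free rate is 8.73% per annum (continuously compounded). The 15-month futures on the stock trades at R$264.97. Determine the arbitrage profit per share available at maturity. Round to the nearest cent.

PV(dividends) I = 4.01·e^(−0.0873·14/12) = 3.6217
Fair futures F* = (S − I)·e^(rT) = (247.08 − 3.6217)·e^0.109125 = 243.4583 × 1.115302 = 271.5295
Market R$264.97 < fair 271.5295: forward underpriced → reverse cash-and-carry (short the stock, invest proceeds at r, pay the dividends, go long the forward).
Profit at T = |F_mkt − F*| = |264.97 − 271.5295| = R$6.56 per share

R$6.56 per share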